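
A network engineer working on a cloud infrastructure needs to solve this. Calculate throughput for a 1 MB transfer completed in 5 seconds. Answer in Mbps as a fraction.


Given: file = 1 MB, time = 5 s
File in Mb = 1 * 8 = 8 Mb
Throughput = 8 / 5 Mbps
Throughput = 8/5 Mbps

8/5


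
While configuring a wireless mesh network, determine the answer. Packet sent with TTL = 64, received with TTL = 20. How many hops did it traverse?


Given: initial TTL = 64, received TTL = 20
Hops = initial TTL - received TTL
Hops = 64 - 20 = 44

44


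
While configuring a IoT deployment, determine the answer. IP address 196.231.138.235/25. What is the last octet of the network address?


Given: IP = 196.231.138.235, prefix = /25
Subnet mask = 255.255.255.128
Last octet of IP: 235
Last octet of mask: 128
Network last octet = 235 AND 128 = 128

128


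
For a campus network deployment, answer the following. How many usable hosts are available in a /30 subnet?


Given: subnet mask /30
Host bits = 32 - 30 = 2
Total addresses = 2^2 = 4
Usable hosts = 4 - 2 (network + broadcast) = 2

2


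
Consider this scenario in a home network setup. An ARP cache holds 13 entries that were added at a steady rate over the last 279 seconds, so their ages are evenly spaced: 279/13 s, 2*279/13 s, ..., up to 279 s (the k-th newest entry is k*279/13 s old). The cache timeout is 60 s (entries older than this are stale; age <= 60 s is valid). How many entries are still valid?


Ages are k * 279/13 s for k = 1..13 (spacing = 21.4615 s).
Entry k is valid iff k * 279/13 <= 60 iff k <= 13 * 60 / 279 = 2.7957
n_valid = floor(2.7957) = 2
(n_stale = 13 - 2 = 11)

2


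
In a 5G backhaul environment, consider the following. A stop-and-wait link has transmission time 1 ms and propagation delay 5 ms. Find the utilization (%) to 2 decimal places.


Given: Ttrans = 1 ms, Tprop = 5 ms
RTT = 2 * Tprop = 2 * 5 = 10 ms
U = Ttrans / (Ttrans + RTT)
U = 1 / (1 + 10)
U = 1 / 11 = 0.090909
U% = 9.09%

9.09


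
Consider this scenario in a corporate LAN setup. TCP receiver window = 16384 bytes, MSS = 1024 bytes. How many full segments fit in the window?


Given: RWND = 16384 bytes, MSS = 1024 bytes
Full segments = floor(RWND / MSS)
Full segments = floor(16384 / 1024)
Full segments = floor(16.0) = 16

16


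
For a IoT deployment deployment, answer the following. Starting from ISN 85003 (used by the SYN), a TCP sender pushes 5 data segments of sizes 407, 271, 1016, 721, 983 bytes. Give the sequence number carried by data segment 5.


The SYN occupies sequence number ISN = 85003, so the first data byte is ISN + 1 = 85004.
SEQ of data segment i = (ISN + 1) + sum of payload sizes of segments 1..i-1.
Segment 1: SEQ = 85004, payload = 407 bytes
Segment 2: SEQ = 85411, payload = 271 bytes
Segment 3: SEQ = 85682, payload = 1016 bytes
Segment 4: SEQ = 86698, payload = 721 bytes
Segment 5: SEQ = 87419, payload = 983 bytes
SEQ of segment 5 = 85004 + 407 + 271 + 1016 + 721 = 87419

87419


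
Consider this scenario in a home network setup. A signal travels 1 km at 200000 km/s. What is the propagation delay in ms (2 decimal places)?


Given: distance = 1 km, speed = 200000 km/s
Delay = distance / speed = 1 / 200000 seconds
Delay in ms = 1 * 1000 / 200000
Delay = 0.0050 ms
Rounded to 2 dp = 0.01 ms

0.01


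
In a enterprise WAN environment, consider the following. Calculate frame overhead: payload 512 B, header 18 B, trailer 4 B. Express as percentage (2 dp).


Given: payload = 512 B, header = 18 B, trailer = 4 B
Overhead bytes = header + trailer = 18 + 4 = 22
Total frame = payload + overhead = 512 + 22 = 534
Overhead % = 22 / 534 * 100 = 4.1199% -> 4.12% (2 dp)

4.12


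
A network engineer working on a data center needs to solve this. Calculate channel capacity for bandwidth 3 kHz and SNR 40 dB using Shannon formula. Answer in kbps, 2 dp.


Given: B = 3 kHz, SNR = 40 dB
SNR linear = 10^(40/10) = 10000
1 + SNR = 10001
log2(10001) = 13.2878566418
C = 3 * 1000 * 13.2878566418 = 39863.5699 bps
C = 39.863570 kbps -> 39.86 kbps (2 dp)

39.86


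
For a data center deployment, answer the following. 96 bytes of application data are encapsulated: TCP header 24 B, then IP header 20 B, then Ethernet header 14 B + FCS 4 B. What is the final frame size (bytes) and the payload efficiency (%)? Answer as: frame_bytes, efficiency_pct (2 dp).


TCP segment = 96 + 24 = 120 B
IP packet = 120 + 20 = 140 B
Ethernet frame = 140 + 14 + 4 = 158 B
Efficiency = app / frame = 96 / 158 = 0.607595 = 60.7595% -> 60.76% (2 dp)

158, 60.76


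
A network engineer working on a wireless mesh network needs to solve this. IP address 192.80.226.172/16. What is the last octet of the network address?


Given: IP = 192.80.226.172, prefix = /16
Subnet mask = 255.255.0.0
Last octet of IP: 172
Last octet of mask: 0
Network last octet = 172 AND 0 = 0

0


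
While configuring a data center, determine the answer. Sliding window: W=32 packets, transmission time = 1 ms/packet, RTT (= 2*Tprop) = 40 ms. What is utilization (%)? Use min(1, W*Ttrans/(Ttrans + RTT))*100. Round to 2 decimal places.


Given: W = 32, Ttrans = 1 ms, RTT = 40 ms (= 2 * Tprop, Tprop = 20 ms)
Cycle time = Ttrans + RTT = 1 + 40 = 41 ms (first packet sent until its ACK returns)
W * Ttrans = 32 * 1 = 32 ms of sending per cycle
W * Ttrans / (Ttrans + RTT) = 32 / 41 = 0.780488
U = min(1, 0.780488) = 0.780488
U% = 78.05%

78.05


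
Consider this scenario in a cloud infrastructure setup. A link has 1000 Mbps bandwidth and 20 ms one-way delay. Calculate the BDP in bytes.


Given: bandwidth = 1000 Mbps, delay = 20 ms
BDP in bits = 1000 * 10^6 * 20 / 1000
BDP in bits = 20000000
BDP in bytes = 20000000 / 8 = 2500000

2500000


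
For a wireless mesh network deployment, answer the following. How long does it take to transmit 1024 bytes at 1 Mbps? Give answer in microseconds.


Given: packet = 1024 bytes, bandwidth = 1 Mbps
Packet in bits = 1024 * 8 = 8192 bits
Bandwidth = 1 * 10^6 = 1000000 bps
Time = 8192 / 1000000 seconds
Time in us = 8192 * 10^6 / 1000000 = 8192

8192


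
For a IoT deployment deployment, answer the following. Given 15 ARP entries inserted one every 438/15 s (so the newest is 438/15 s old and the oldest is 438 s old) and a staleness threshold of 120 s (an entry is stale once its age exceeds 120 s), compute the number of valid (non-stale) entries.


Ages are k * 438/15 s for k = 1..15 (spacing = 29.2000 s).
Entry k is valid iff k * 438/15 <= 120 iff k <= 15 * 120 / 438 = 4.1096
n_valid = floor(4.1096) = 4
(n_stale = 15 - 4 = 11)

4


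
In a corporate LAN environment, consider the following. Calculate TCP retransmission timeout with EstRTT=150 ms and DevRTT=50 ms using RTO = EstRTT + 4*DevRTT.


Given: EstRTT = 150 ms, DevRTT = 50 ms
Timeout = EstRTT + 4 * DevRTT
4 * DevRTT = 4 * 50 = 200
Timeout = 150 + 200 = 350 ms

350


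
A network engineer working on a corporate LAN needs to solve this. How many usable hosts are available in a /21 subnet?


Given: subnet mask /21
Host bits = 32 - 21 = 11
Total addresses = 2^11 = 2048
Usable hosts = 2048 - 2 (network + broadcast) = 2046

2046


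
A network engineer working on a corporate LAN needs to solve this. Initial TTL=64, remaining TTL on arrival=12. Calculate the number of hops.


Given: initial TTL = 64, received TTL = 12
Hops = initial TTL - received TTL
Hops = 64 - 12 = 52

52


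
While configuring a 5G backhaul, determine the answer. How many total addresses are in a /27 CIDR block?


Given: CIDR prefix /27
Host bits = 32 - 27 = 5
Total addresses = 2^5 = 32

32


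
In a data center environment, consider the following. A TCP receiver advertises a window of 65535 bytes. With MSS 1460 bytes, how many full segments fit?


Given: RWND = 65535 bytes, MSS = 1460 bytes
Full segments = floor(RWND / MSS)
Full segments = floor(65535 / 1460)
Full segments = floor(44.887) = 44

44


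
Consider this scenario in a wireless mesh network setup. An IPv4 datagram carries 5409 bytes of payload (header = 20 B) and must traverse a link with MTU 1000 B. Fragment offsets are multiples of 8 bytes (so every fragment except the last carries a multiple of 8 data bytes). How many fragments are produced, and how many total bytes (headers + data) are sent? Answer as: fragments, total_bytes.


Max data per non-final fragment = floor((MTU - header)/8)*8 = floor((1000 - 20)/8)*8 = floor(980/8)*8 = 976 B
Final fragment needs no 8-byte alignment: it can carry up to MTU - header = 980 B
Non-final fragments needed = ceil((payload - 980) / 976) = ceil(4429/976) = ceil(4.5379) = 5
Number of fragments = 5 + 1 = 6
Fragment sizes (data): 5 * 976 B + 529 B (last, 529 <= 980 OK)
Total bytes sent = payload + n_frags * header = 5409 + 6*20 = 5409 + 120 = 5529 B

6, 5529


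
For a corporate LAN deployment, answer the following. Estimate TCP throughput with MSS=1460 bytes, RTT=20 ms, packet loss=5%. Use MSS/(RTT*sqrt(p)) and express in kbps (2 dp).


Given: MSS = 1460 bytes, RTT = 20 ms, loss = 5%
RTT in seconds = 20 / 1000 = 0.02
Loss rate = 5% = 0.05
sqrt(loss) = sqrt(0.05) = 0.223606797750
Throughput (bytes/s) = 1460 / (0.02 * 0.223606797750) = 326465.9247
Throughput (kbps) = 326465.9247 * 8 / 1000 = 2611.727398 -> 2611.73 kbps (2 dp)

2611.73


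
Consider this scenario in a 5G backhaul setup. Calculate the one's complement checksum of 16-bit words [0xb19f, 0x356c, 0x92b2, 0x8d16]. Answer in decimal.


Given words: [0xb19f, 0x356c, 0x92b2, 0x8d16]
Step 1: Sum all words
Raw sum = 45471 + 13676 + 37554 + 36118 = 132819
Step 2: Fold carry: (1747 + 2) = 1749
One's complement = ~1749 & 0xFFFF = 63786

63786


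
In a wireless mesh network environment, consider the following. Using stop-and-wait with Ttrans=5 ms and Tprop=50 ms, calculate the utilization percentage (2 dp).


Given: Ttrans = 5 ms, Tprop = 50 ms
RTT = 2 * Tprop = 2 * 50 = 100 ms
U = Ttrans / (Ttrans + RTT)
U = 5 / (5 + 100)
U = 5 / 105 = 0.047619
U% = 4.76%

4.76


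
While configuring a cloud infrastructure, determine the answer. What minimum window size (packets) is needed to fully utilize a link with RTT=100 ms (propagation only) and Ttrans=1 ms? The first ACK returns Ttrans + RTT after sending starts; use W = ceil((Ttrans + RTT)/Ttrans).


Given: Ttrans = 1 ms, RTT = 100 ms (= 2 * Tprop, Tprop = 50 ms)
Time until first ACK returns = Ttrans + RTT = 1 + 100 = 101 ms
Need W * Ttrans >= Ttrans + RTT  ->  W >= (Ttrans + RTT) / Ttrans
(Ttrans + RTT) / Ttrans = 101 / 1 = 101
W_min = ceil(101) = 101

101


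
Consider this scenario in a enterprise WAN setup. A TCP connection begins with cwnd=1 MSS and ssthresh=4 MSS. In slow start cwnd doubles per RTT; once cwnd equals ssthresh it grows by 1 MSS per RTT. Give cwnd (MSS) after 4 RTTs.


RTT 0: cwnd = 1 MSS (initial)
RTT 1: cwnd = 2 MSS (slow start, doubled)
RTT 2: cwnd = 4 MSS (slow start, doubled)
RTT 3: cwnd = 5 MSS (congestion avoidance, +1)
RTT 4: cwnd = 6 MSS (congestion avoidance, +1)

6


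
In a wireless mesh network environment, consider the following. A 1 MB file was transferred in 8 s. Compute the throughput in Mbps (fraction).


Given: file = 1 MB, time = 8 s
File in Mb = 1 * 8 = 8 Mb
Throughput = 8 / 8 Mbps
Throughput = 1 Mbps

1


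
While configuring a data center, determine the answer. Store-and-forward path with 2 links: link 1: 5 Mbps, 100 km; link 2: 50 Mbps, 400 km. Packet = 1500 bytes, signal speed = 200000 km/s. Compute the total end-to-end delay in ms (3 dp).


Packet = 1500 bytes = 12000 bits. Store-and-forward: sum (t_trans + t_prop) per link.
Link 1: t_trans = 12000/(5*10^6) s = 2.4000 ms; t_prop = 100/200000 s = 0.5000 ms; subtotal = 2.9000 ms
Link 2: t_trans = 12000/(50*10^6) s = 0.2400 ms; t_prop = 400/200000 s = 2.0000 ms; subtotal = 2.2400 ms
End-to-end = 2.9000 + 2.2400 = 5.1400 ms -> 5.140 ms (3 dp)

5.140


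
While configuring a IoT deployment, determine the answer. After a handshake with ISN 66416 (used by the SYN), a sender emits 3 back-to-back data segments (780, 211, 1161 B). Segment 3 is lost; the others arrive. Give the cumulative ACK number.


SYN uses sequence number 66416; first data byte = ISN + 1 = 66417.
Segment 1: SEQ = 66417, len = 780 B, covers [66417, 67196]
Segment 2: SEQ = 67197, len = 211 B, covers [67197, 67407]
Segment 3: SEQ = 67408, len = 1161 B, covers [67408, 68568] [LOST]
In-order data received: bytes [66417, 67407] (segments 1..2).
Segment 3 missing -> gap begins at byte 67408.
Cumulative ACK = next expected in-order byte = 66417 + 780 + 211 = 67408

67408


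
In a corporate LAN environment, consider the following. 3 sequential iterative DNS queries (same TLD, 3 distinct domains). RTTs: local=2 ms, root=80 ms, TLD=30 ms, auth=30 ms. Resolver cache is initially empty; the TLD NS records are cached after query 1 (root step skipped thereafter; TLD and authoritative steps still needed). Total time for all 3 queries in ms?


Lookup 1 (cold cache): local + root + TLD + auth = 2 + 80 + 30 + 30 = 142 ms
Lookups 2..3 (TLD NS cached -> skip root; new domain -> still ask TLD and auth): local + TLD + auth = 2 + 30 + 30 = 62 ms each
Remaining 2 lookups: 2 * 62 = 124 ms
Total = 142 + 124 = 266 ms

266


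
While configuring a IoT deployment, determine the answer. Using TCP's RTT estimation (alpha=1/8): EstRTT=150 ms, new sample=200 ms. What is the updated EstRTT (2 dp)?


Given: EstRTT = 150 ms, SampleRTT = 200 ms, alpha = 1/8
New EstRTT = (1 - alpha) * EstRTT + alpha * SampleRTT
(7/8) * 150 = 131.25
(1/8) * 200 = 25
New EstRTT = 131.25 + 25 = 156.25 ms -> 156.25 ms (2 dp)

156.25


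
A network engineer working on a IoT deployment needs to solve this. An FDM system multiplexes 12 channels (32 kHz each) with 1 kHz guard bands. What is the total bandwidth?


Given: 12 channels, 32 kHz each, guard = 1 kHz
Channel bandwidth = 12 * 32 = 384 kHz
Guard bands = 11 gaps * 1 kHz = 11 kHz
Total = 384 + 11 = 395 kHz

395


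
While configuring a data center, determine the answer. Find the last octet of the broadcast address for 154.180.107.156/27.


Given: IP = 154.180.107.156, prefix = /27
Host bits = 32 - 27 = 5
Network last octet = 156 AND mask = 128
Host part size = 2^5 - 1 = 31
Broadcast last octet = 128 OR 31 = 159

159


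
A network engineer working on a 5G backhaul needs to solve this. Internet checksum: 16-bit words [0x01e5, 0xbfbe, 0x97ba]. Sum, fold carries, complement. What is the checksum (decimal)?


Given words: [0x01e5, 0xbfbe, 0x97ba]
Step 1: Sum all words
Raw sum = 485 + 49086 + 38842 = 88413
Step 2: Fold carry: (22877 + 1) = 22878
One's complement = ~22878 & 0xFFFF = 42657

42657


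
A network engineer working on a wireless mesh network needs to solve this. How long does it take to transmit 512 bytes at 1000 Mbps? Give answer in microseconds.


Given: packet = 512 bytes, bandwidth = 1000 Mbps
Packet in bits = 512 * 8 = 4096 bits
Bandwidth = 1000 * 10^6 = 1000000000 bps
Time = 4096 / 1000000000 seconds
Time in us = 4096 * 10^6 / 1000000000 = 4.096

4.096


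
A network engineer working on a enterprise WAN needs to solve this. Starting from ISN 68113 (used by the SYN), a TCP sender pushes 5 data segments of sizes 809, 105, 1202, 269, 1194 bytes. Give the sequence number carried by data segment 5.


The SYN occupies sequence number ISN = 68113, so the first data byte is ISN + 1 = 68114.
SEQ of data segment i = (ISN + 1) + sum of payload sizes of segments 1..i-1.
Segment 1: SEQ = 68114, payload = 809 bytes
Segment 2: SEQ = 68923, payload = 105 bytes
Segment 3: SEQ = 69028, payload = 1202 bytes
Segment 4: SEQ = 70230, payload = 269 bytes
Segment 5: SEQ = 70499, payload = 1194 bytes
SEQ of segment 5 = 68114 + 809 + 105 + 1202 + 269 = 70499

70499


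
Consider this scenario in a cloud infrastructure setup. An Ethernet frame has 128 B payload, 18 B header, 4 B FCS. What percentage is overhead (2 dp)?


Given: payload = 128 B, header = 18 B, trailer = 4 B
Overhead bytes = header + trailer = 18 + 4 = 22
Total frame = payload + overhead = 128 + 22 = 150
Overhead % = 22 / 150 * 100 = 14.6667% -> 14.67% (2 dp)

14.67


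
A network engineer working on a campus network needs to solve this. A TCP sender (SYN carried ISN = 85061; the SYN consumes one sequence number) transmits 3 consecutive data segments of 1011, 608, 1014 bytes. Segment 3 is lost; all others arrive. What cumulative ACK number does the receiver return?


SYN uses sequence number 85061; first data byte = ISN + 1 = 85062.
Segment 1: SEQ = 85062, len = 1011 B, covers [85062, 86072]
Segment 2: SEQ = 86073, len = 608 B, covers [86073, 86680]
Segment 3: SEQ = 86681, len = 1014 B, covers [86681, 87694] [LOST]
In-order data received: bytes [85062, 86680] (segments 1..2).
Segment 3 missing -> gap begins at byte 86681.
Cumulative ACK = next expected in-order byte = 85062 + 1011 + 608 = 86681

86681


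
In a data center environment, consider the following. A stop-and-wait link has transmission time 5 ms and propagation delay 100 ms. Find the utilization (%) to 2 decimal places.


Given: Ttrans = 5 ms, Tprop = 100 ms
RTT = 2 * Tprop = 2 * 100 = 200 ms
U = Ttrans / (Ttrans + RTT)
U = 5 / (5 + 200)
U = 5 / 205 = 0.02439
U% = 2.44%

2.44


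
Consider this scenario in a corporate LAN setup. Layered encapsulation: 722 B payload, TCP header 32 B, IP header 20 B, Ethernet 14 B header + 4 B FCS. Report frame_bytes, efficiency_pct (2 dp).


TCP segment = 722 + 32 = 754 B
IP packet = 754 + 20 = 774 B
Ethernet frame = 774 + 14 + 4 = 792 B
Efficiency = app / frame = 722 / 792 = 0.911616 = 91.1616% -> 91.16% (2 dp)

792, 91.16


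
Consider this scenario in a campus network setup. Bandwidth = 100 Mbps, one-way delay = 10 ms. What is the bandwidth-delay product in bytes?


Given: bandwidth = 100 Mbps, delay = 10 ms
BDP in bits = 100 * 10^6 * 10 / 1000
BDP in bits = 1000000
BDP in bytes = 1000000 / 8 = 125000

125000


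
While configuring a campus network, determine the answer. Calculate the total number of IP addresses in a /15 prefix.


Given: CIDR prefix /15
Host bits = 32 - 15 = 17
Total addresses = 2^17 = 131072

131072


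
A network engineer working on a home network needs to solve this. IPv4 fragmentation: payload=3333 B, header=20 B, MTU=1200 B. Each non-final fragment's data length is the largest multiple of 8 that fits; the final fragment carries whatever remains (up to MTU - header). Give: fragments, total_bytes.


Max data per non-final fragment = floor((MTU - header)/8)*8 = floor((1200 - 20)/8)*8 = floor(1180/8)*8 = 1176 B
Final fragment needs no 8-byte alignment: it can carry up to MTU - header = 1180 B
Non-final fragments needed = ceil((payload - 1180) / 1176) = ceil(2153/1176) = ceil(1.8308) = 2
Number of fragments = 2 + 1 = 3
Fragment sizes (data): 2 * 1176 B + 981 B (last, 981 <= 1180 OK)
Total bytes sent = payload + n_frags * header = 3333 + 3*20 = 3333 + 60 = 3393 B

3, 3393


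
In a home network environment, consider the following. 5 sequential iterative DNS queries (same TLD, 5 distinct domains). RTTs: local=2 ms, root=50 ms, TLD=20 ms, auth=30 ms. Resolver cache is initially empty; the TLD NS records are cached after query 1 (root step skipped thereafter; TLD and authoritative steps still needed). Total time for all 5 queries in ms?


Lookup 1 (cold cache): local + root + TLD + auth = 2 + 50 + 20 + 30 = 102 ms
Lookups 2..5 (TLD NS cached -> skip root; new domain -> still ask TLD and auth): local + TLD + auth = 2 + 20 + 30 = 52 ms each
Remaining 4 lookups: 4 * 52 = 208 ms
Total = 102 + 208 = 310 ms

310


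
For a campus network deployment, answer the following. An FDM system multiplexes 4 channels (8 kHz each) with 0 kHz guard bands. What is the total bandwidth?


Given: 4 channels, 8 kHz each, guard = 0 kHz
Channel bandwidth = 4 * 8 = 32 kHz
Guard bands = 3 gaps * 0 kHz = 0 kHz
Total = 32 + 0 = 32 kHz

32


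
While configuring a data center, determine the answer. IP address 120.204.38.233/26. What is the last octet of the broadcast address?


Given: IP = 120.204.38.233, prefix = /26
Host bits = 32 - 26 = 6
Network last octet = 233 AND mask = 192
Host part size = 2^6 - 1 = 63
Broadcast last octet = 192 OR 63 = 255

255


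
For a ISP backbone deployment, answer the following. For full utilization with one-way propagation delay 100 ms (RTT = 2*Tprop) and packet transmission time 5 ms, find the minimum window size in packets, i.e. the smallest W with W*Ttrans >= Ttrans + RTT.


Given: Ttrans = 5 ms, RTT = 200 ms (= 2 * Tprop, Tprop = 100 ms)
Time until first ACK returns = Ttrans + RTT = 5 + 200 = 205 ms
Need W * Ttrans >= Ttrans + RTT  ->  W >= (Ttrans + RTT) / Ttrans
(Ttrans + RTT) / Ttrans = 205 / 5 = 41
W_min = ceil(41) = 41

41


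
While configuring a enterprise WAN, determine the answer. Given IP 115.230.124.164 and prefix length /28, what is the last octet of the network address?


Given: IP = 115.230.124.164, prefix = /28
Subnet mask = 255.255.255.240
Last octet of IP: 164
Last octet of mask: 240
Network last octet = 164 AND 240 = 160

160


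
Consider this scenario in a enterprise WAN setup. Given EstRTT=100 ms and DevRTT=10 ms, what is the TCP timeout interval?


Given: EstRTT = 100 ms, DevRTT = 10 ms
Timeout = EstRTT + 4 * DevRTT
4 * DevRTT = 4 * 10 = 40
Timeout = 100 + 40 = 140 ms

140


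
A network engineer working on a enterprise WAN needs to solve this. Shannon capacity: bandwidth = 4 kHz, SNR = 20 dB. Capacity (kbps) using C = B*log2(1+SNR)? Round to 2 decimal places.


Given: B = 4 kHz, SNR = 20 dB
SNR linear = 10^(20/10) = 100
1 + SNR = 101
log2(101) = 6.6582114828
C = 4 * 1000 * 6.6582114828 = 26632.8459 bps
C = 26.632846 kbps -> 26.63 kbps (2 dp)

26.63


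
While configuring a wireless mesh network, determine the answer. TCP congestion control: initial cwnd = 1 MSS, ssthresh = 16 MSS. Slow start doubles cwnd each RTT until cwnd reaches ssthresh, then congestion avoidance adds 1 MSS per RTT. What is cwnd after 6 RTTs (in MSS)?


RTT 0: cwnd = 1 MSS (initial)
RTT 1: cwnd = 2 MSS (slow start, doubled)
RTT 2: cwnd = 4 MSS (slow start, doubled)
RTT 3: cwnd = 8 MSS (slow start, doubled)
RTT 4: cwnd = 16 MSS (slow start, doubled)
RTT 5: cwnd = 17 MSS (congestion avoidance, +1)
RTT 6: cwnd = 18 MSS (congestion avoidance, +1)

18


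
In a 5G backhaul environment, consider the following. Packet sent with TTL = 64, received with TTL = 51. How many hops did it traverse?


Given: initial TTL = 64, received TTL = 51
Hops = initial TTL - received TTL
Hops = 64 - 51 = 13

13


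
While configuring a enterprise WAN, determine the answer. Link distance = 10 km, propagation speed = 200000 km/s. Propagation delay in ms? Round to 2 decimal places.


Given: distance = 10 km, speed = 200000 km/s
Delay = distance / speed = 10 / 200000 seconds
Delay in ms = 10 * 1000 / 200000
Delay = 0.0500 ms
Rounded to 2 dp = 0.05 ms

0.05


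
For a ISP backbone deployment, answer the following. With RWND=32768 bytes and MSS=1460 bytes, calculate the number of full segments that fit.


Given: RWND = 32768 bytes, MSS = 1460 bytes
Full segments = floor(RWND / MSS)
Full segments = floor(32768 / 1460)
Full segments = floor(22.4438) = 22

22


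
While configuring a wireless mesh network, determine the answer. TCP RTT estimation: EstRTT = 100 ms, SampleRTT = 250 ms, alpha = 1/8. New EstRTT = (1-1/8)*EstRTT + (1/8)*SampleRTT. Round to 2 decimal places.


Given: EstRTT = 100 ms, SampleRTT = 250 ms, alpha = 1/8
New EstRTT = (1 - alpha) * EstRTT + alpha * SampleRTT
(7/8) * 100 = 87.5
(1/8) * 250 = 31.25
New EstRTT = 87.5 + 31.25 = 118.75 ms -> 118.75 ms (2 dp)

118.75


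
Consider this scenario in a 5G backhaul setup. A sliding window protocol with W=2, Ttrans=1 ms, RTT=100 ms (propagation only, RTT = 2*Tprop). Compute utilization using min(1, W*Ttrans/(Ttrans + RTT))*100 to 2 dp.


Given: W = 2, Ttrans = 1 ms, RTT = 100 ms (= 2 * Tprop, Tprop = 50 ms)
Cycle time = Ttrans + RTT = 1 + 100 = 101 ms (first packet sent until its ACK returns)
W * Ttrans = 2 * 1 = 2 ms of sending per cycle
W * Ttrans / (Ttrans + RTT) = 2 / 101 = 0.019802
U = min(1, 0.019802) = 0.019802
U% = 1.98%

1.98


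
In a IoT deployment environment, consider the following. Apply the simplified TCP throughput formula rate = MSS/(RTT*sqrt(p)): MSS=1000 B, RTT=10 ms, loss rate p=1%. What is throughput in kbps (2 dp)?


Given: MSS = 1000 bytes, RTT = 10 ms, loss = 1%
RTT in seconds = 10 / 1000 = 0.01
Loss rate = 1% = 0.01
sqrt(loss) = sqrt(0.01) = 0.1
Throughput (bytes/s) = 1000 / (0.01 * 0.1) = 1000000.0000
Throughput (kbps) = 1000000.0000 * 8 / 1000 = 8000.000000 -> 8000.00 kbps (2 dp)

8000.00


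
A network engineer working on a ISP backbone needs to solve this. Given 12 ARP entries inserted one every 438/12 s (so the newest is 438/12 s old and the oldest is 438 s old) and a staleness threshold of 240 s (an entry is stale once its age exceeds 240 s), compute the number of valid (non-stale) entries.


Ages are k * 438/12 s for k = 1..12 (spacing = 36.5000 s).
Entry k is valid iff k * 438/12 <= 240 iff k <= 12 * 240 / 438 = 6.5753
n_valid = floor(6.5753) = 6
(n_stale = 12 - 6 = 6)

6


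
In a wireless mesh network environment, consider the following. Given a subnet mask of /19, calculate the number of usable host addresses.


Given: subnet mask /19
Host bits = 32 - 19 = 13
Total addresses = 2^13 = 8192
Usable hosts = 8192 - 2 (network + broadcast) = 8190

8190


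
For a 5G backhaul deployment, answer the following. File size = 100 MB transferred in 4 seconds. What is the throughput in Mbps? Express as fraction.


Given: file = 100 MB, time = 4 s
File in Mb = 100 * 8 = 800 Mb
Throughput = 800 / 4 Mbps
Throughput = 200 Mbps

200


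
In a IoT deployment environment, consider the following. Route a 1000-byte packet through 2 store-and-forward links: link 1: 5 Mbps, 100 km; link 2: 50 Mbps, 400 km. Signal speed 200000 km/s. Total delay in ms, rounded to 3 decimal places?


Packet = 1000 bytes = 8000 bits. Store-and-forward: sum (t_trans + t_prop) per link.
Link 1: t_trans = 8000/(5*10^6) s = 1.6000 ms; t_prop = 100/200000 s = 0.5000 ms; subtotal = 2.1000 ms
Link 2: t_trans = 8000/(50*10^6) s = 0.1600 ms; t_prop = 400/200000 s = 2.0000 ms; subtotal = 2.1600 ms
End-to-end = 2.1000 + 2.1600 = 4.2600 ms -> 4.260 ms (3 dp)

4.260


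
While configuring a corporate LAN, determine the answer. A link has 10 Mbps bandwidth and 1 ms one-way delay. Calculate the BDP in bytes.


Given: bandwidth = 10 Mbps, delay = 1 ms
BDP in bits = 10 * 10^6 * 1 / 1000
BDP in bits = 10000
BDP in bytes = 10000 / 8 = 1250

1250


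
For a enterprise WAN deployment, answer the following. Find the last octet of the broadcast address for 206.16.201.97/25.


Given: IP = 206.16.201.97, prefix = /25
Host bits = 32 - 25 = 7
Network last octet = 97 AND mask = 0
Host part size = 2^7 - 1 = 127
Broadcast last octet = 0 OR 127 = 127

127


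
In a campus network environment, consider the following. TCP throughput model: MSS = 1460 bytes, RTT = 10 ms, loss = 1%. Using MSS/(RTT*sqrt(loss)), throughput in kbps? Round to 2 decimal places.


Given: MSS = 1460 bytes, RTT = 10 ms, loss = 1%
RTT in seconds = 10 / 1000 = 0.01
Loss rate = 1% = 0.01
sqrt(loss) = sqrt(0.01) = 0.1
Throughput (bytes/s) = 1460 / (0.01 * 0.1) = 1460000.0000
Throughput (kbps) = 1460000.0000 * 8 / 1000 = 11680.000000 -> 11680.00 kbps (2 dp)

11680.00


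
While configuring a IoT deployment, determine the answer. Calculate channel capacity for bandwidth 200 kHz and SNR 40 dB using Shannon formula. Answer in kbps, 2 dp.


Given: B = 200 kHz, SNR = 40 dB
SNR linear = 10^(40/10) = 10000
1 + SNR = 10001
log2(10001) = 13.2878566418
C = 200 * 1000 * 13.2878566418 = 2657571.3284 bps
C = 2657.571328 kbps -> 2657.57 kbps (2 dp)

2657.57


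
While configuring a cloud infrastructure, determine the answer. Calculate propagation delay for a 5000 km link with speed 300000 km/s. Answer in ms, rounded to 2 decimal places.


Given: distance = 5000 km, speed = 300000 km/s
Delay = distance / speed = 5000 / 300000 seconds
Delay in ms = 5000 * 1000 / 300000
Delay = 16.6667 ms
Rounded to 2 dp = 16.67 ms

16.67


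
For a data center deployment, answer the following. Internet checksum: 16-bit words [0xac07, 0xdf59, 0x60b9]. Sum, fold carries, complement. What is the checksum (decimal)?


Given words: [0xac07, 0xdf59, 0x60b9]
Step 1: Sum all words
Raw sum = 44039 + 57177 + 24761 = 125977
Step 2: Fold carry: (60441 + 1) = 60442
One's complement = ~60442 & 0xFFFF = 5093

5093


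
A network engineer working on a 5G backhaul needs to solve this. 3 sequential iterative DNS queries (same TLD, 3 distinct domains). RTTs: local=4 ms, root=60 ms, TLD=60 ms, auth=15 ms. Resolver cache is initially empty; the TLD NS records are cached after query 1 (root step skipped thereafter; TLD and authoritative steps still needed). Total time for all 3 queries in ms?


Lookup 1 (cold cache): local + root + TLD + auth = 4 + 60 + 60 + 15 = 139 ms
Lookups 2..3 (TLD NS cached -> skip root; new domain -> still ask TLD and auth): local + TLD + auth = 4 + 60 + 15 = 79 ms each
Remaining 2 lookups: 2 * 79 = 158 ms
Total = 139 + 158 = 297 ms

297


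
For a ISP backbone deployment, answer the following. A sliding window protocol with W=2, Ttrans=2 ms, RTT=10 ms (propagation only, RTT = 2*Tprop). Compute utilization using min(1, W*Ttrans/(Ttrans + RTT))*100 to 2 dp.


Given: W = 2, Ttrans = 2 ms, RTT = 10 ms (= 2 * Tprop, Tprop = 5 ms)
Cycle time = Ttrans + RTT = 2 + 10 = 12 ms (first packet sent until its ACK returns)
W * Ttrans = 2 * 2 = 4 ms of sending per cycle
W * Ttrans / (Ttrans + RTT) = 4 / 12 = 0.333333
U = min(1, 0.333333) = 0.333333
U% = 33.33%

33.33


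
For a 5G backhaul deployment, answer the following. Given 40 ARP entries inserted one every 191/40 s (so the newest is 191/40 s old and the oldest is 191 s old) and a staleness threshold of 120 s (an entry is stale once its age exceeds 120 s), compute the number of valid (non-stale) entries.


Ages are k * 191/40 s for k = 1..40 (spacing = 4.7750 s).
Entry k is valid iff k * 191/40 <= 120 iff k <= 40 * 120 / 191 = 25.1309
n_valid = floor(25.1309) = 25
(n_stale = 40 - 25 = 15)

25


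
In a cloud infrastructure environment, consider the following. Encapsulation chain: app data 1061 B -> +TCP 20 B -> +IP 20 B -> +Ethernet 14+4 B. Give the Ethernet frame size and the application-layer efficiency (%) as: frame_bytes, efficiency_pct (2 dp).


TCP segment = 1061 + 20 = 1081 B
IP packet = 1081 + 20 = 1101 B
Ethernet frame = 1101 + 14 + 4 = 1119 B
Efficiency = app / frame = 1061 / 1119 = 0.948168 = 94.8168% -> 94.82% (2 dp)

1119, 94.82


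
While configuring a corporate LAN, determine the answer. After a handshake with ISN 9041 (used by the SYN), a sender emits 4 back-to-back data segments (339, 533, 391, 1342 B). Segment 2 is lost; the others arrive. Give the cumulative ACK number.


SYN uses sequence number 9041; first data byte = ISN + 1 = 9042.
Segment 1: SEQ = 9042, len = 339 B, covers [9042, 9380]
Segment 2: SEQ = 9381, len = 533 B, covers [9381, 9913] [LOST]
Segment 3: SEQ = 9914, len = 391 B, covers [9914, 10304]
Segment 4: SEQ = 10305, len = 1342 B, covers [10305, 11646]
In-order data received: bytes [9042, 9380] (segments 1..1).
Segment 2 missing -> gap begins at byte 9381; later segments buffered out of order.
Cumulative ACK = next expected in-order byte = 9042 + 339 = 9381

9381


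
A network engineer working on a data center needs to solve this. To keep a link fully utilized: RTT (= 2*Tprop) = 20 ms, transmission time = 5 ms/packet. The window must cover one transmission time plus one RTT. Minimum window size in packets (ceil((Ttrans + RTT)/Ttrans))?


Given: Ttrans = 5 ms, RTT = 20 ms (= 2 * Tprop, Tprop = 10 ms)
Time until first ACK returns = Ttrans + RTT = 5 + 20 = 25 ms
Need W * Ttrans >= Ttrans + RTT  ->  W >= (Ttrans + RTT) / Ttrans
(Ttrans + RTT) / Ttrans = 25 / 5 = 5
W_min = ceil(5) = 5

5


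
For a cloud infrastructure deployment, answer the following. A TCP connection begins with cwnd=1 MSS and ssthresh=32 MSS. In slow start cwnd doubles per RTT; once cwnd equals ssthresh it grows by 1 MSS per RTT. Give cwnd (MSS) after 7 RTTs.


RTT 0: cwnd = 1 MSS (initial)
RTT 1: cwnd = 2 MSS (slow start, doubled)
RTT 2: cwnd = 4 MSS (slow start, doubled)
RTT 3: cwnd = 8 MSS (slow start, doubled)
RTT 4: cwnd = 16 MSS (slow start, doubled)
RTT 5: cwnd = 32 MSS (slow start, doubled)
RTT 6: cwnd = 33 MSS (congestion avoidance, +1)
RTT 7: cwnd = 34 MSS (congestion avoidance, +1)

34


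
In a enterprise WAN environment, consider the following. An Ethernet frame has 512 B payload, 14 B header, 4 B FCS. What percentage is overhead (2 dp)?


Given: payload = 512 B, header = 14 B, trailer = 4 B
Overhead bytes = header + trailer = 14 + 4 = 18
Total frame = payload + overhead = 512 + 18 = 530
Overhead % = 18 / 530 * 100 = 3.3962% -> 3.40% (2 dp)

3.40


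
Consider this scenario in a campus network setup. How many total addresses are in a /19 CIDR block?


Given: CIDR prefix /19
Host bits = 32 - 19 = 13
Total addresses = 2^13 = 8192

8192


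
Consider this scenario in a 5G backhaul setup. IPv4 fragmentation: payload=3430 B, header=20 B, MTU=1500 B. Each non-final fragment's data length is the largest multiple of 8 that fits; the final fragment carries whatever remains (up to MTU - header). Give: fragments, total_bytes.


Max data per non-final fragment = floor((MTU - header)/8)*8 = floor((1500 - 20)/8)*8 = floor(1480/8)*8 = 1480 B
Final fragment needs no 8-byte alignment: it can carry up to MTU - header = 1480 B
Non-final fragments needed = ceil((payload - 1480) / 1480) = ceil(1950/1480) = ceil(1.3176) = 2
Number of fragments = 2 + 1 = 3
Fragment sizes (data): 2 * 1480 B + 470 B (last, 470 <= 1480 OK)
Total bytes sent = payload + n_frags * header = 3430 + 3*20 = 3430 + 60 = 3490 B

3, 3490


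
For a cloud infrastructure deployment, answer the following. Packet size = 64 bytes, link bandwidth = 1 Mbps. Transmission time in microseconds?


Given: packet = 64 bytes, bandwidth = 1 Mbps
Packet in bits = 64 * 8 = 512 bits
Bandwidth = 1 * 10^6 = 1000000 bps
Time = 512 / 1000000 seconds
Time in us = 512 * 10^6 / 1000000 = 512

512


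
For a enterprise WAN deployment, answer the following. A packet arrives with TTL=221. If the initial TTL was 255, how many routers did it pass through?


Given: initial TTL = 255, received TTL = 221
Hops = initial TTL - received TTL
Hops = 255 - 221 = 34

34


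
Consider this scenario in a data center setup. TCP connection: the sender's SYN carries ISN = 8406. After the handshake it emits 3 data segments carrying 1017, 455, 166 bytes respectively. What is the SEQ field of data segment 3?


The SYN occupies sequence number ISN = 8406, so the first data byte is ISN + 1 = 8407.
SEQ of data segment i = (ISN + 1) + sum of payload sizes of segments 1..i-1.
Segment 1: SEQ = 8407, payload = 1017 bytes
Segment 2: SEQ = 9424, payload = 455 bytes
Segment 3: SEQ = 9879, payload = 166 bytes
SEQ of segment 3 = 8407 + 1017 + 455 = 9879

9879


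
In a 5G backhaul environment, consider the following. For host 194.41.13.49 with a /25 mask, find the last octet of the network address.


Given: IP = 194.41.13.49, prefix = /25
Subnet mask = 255.255.255.128
Last octet of IP: 49
Last octet of mask: 128
Network last octet = 49 AND 128 = 0

0


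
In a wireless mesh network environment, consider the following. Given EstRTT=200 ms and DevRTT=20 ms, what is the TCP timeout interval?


Given: EstRTT = 200 ms, DevRTT = 20 ms
Timeout = EstRTT + 4 * DevRTT
4 * DevRTT = 4 * 20 = 80
Timeout = 200 + 80 = 280 ms

280


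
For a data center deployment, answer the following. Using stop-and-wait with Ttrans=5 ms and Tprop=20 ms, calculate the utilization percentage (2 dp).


Given: Ttrans = 5 ms, Tprop = 20 ms
RTT = 2 * Tprop = 2 * 20 = 40 ms
U = Ttrans / (Ttrans + RTT)
U = 5 / (5 + 40)
U = 5 / 45 = 0.111111
U% = 11.11%

11.11


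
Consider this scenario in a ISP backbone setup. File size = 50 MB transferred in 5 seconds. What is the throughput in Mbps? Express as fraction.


Given: file = 50 MB, time = 5 s
File in Mb = 50 * 8 = 400 Mb
Throughput = 400 / 5 Mbps
Throughput = 80 Mbps

80


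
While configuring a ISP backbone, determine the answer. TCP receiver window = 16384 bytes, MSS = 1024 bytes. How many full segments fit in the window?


Given: RWND = 16384 bytes, MSS = 1024 bytes
Full segments = floor(RWND / MSS)
Full segments = floor(16384 / 1024)
Full segments = floor(16.0) = 16

16


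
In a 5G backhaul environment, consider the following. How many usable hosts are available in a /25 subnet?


Given: subnet mask /25
Host bits = 32 - 25 = 7
Total addresses = 2^7 = 128
Usable hosts = 128 - 2 (network + broadcast) = 126

126


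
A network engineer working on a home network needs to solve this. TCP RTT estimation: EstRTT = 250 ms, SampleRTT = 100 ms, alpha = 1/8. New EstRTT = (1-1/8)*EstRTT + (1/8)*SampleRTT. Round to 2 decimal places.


Given: EstRTT = 250 ms, SampleRTT = 100 ms, alpha = 1/8
New EstRTT = (1 - alpha) * EstRTT + alpha * SampleRTT
(7/8) * 250 = 218.75
(1/8) * 100 = 12.5
New EstRTT = 218.75 + 12.5 = 231.25 ms -> 231.25 ms (2 dp)

231.25


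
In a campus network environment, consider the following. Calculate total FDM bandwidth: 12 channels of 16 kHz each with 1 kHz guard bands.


Given: 12 channels, 16 kHz each, guard = 1 kHz
Channel bandwidth = 12 * 16 = 192 kHz
Guard bands = 11 gaps * 1 kHz = 11 kHz
Total = 192 + 11 = 203 kHz

203


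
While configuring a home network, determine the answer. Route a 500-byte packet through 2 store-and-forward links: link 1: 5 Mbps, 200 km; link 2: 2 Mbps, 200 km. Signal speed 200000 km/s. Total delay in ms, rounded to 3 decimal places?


Packet = 500 bytes = 4000 bits. Store-and-forward: sum (t_trans + t_prop) per link.
Link 1: t_trans = 4000/(5*10^6) s = 0.8000 ms; t_prop = 200/200000 s = 1.0000 ms; subtotal = 1.8000 ms
Link 2: t_trans = 4000/(2*10^6) s = 2.0000 ms; t_prop = 200/200000 s = 1.0000 ms; subtotal = 3.0000 ms
End-to-end = 1.8000 + 3.0000 = 4.8000 ms -> 4.800 ms (3 dp)

4.800


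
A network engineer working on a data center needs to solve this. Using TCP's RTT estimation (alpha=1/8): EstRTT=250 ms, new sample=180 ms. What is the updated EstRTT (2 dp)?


Given: EstRTT = 250 ms, SampleRTT = 180 ms, alpha = 1/8
New EstRTT = (1 - alpha) * EstRTT + alpha * SampleRTT
(7/8) * 250 = 218.75
(1/8) * 180 = 22.5
New EstRTT = 218.75 + 22.5 = 241.25 ms -> 241.25 ms (2 dp)

241.25


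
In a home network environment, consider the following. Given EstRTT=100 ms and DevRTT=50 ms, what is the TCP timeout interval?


Given: EstRTT = 100 ms, DevRTT = 50 ms
Timeout = EstRTT + 4 * DevRTT
4 * DevRTT = 4 * 50 = 200
Timeout = 100 + 200 = 300 ms

300


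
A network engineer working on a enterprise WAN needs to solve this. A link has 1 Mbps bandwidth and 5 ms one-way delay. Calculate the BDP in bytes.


Given: bandwidth = 1 Mbps, delay = 5 ms
BDP in bits = 1 * 10^6 * 5 / 1000
BDP in bits = 5000
BDP in bytes = 5000 / 8 = 625

625


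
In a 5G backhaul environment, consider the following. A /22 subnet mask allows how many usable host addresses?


Given: subnet mask /22
Host bits = 32 - 22 = 10
Total addresses = 2^10 = 1024
Usable hosts = 1024 - 2 (network + broadcast) = 1022

1022


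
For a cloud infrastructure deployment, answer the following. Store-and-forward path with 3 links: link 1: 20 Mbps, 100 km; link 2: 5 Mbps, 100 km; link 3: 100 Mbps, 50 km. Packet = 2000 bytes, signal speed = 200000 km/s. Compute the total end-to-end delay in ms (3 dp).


Packet = 2000 bytes = 16000 bits. Store-and-forward: sum (t_trans + t_prop) per link.
Link 1: t_trans = 16000/(20*10^6) s = 0.8000 ms; t_prop = 100/200000 s = 0.5000 ms; subtotal = 1.3000 ms
Link 2: t_trans = 16000/(5*10^6) s = 3.2000 ms; t_prop = 100/200000 s = 0.5000 ms; subtotal = 3.7000 ms
Link 3: t_trans = 16000/(100*10^6) s = 0.1600 ms; t_prop = 50/200000 s = 0.2500 ms; subtotal = 0.4100 ms
End-to-end = 1.3000 + 3.7000 + 0.4100 = 5.4100 ms -> 5.410 ms (3 dp)

5.410
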